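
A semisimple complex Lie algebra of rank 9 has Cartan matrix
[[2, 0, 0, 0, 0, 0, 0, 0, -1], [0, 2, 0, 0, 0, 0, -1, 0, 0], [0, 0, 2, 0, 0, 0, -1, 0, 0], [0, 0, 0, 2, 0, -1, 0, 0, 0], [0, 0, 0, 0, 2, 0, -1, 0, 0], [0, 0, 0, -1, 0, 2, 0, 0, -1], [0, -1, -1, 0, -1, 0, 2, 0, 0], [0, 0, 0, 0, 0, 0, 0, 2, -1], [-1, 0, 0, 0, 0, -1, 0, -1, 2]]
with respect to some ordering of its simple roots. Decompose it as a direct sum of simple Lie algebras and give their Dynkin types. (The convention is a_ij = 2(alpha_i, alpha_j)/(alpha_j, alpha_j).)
D_4 + D_5

The diagram associated to this matrix has two connected components: the simple roots {alpha_2, alpha_3, alpha_5, alpha_7} form a chain of 2 nodes with a fork of two nodes at one end (D_4), and {alpha_1, alpha_4, alpha_6, alpha_8, alpha_9} form a chain of 3 nodes with a fork of two nodes at one end (D_5). A semisimple Lie algebra decomposes uniquely as the direct sum of simple ideals, one per connected component of its Dynkin diagram, so g ≅ D_4 ⊕ D_5 (dimension 28 + 45 = 73).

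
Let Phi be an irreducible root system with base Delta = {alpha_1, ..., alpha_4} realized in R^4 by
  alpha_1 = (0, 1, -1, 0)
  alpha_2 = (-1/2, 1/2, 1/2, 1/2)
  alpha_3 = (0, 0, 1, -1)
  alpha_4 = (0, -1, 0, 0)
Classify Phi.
F_4

Compute the Cartan integers a_ij = 2(alpha_i, alpha_j)/(alpha_j, alpha_j); the resulting 4x4 Cartan matrix is
[[2, 0, -1, -2], [0, 2, 0, -1], [-1, 0, 2, 0], [-1, -1, 0, 2]].
The roots have two lengths (squared-length ratio 2:1); the short ones are alpha_{2,4}. The associated Dynkin diagram is a chain of 4 nodes with a double edge between the middle two (F_4), so the type is F_4.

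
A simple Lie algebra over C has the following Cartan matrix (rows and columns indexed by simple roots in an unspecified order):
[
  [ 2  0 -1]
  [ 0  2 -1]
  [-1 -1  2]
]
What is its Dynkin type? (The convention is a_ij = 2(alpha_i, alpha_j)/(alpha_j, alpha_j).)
A_3

The matrix has rank 3 with 2's on the diagonal. Reading the off-diagonal entries as Dynkin edges (a single edge where a_ij = a_ji = -1; a double or triple edge where a_ij * a_ji = 2 or 3), the diagram is a chain of 3 nodes with single edges (A_3). One simple-root ordering that puts it in standard form is (alpha_2, alpha_3, alpha_1). So the algebra is type A_3, i.e. sl(4).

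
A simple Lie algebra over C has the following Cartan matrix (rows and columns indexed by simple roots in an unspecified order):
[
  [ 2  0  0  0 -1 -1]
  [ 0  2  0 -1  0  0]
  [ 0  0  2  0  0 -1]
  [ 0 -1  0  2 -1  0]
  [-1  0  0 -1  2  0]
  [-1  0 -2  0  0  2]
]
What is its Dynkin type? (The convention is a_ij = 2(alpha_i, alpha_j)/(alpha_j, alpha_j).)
B6

The matrix has rank 6 with 2's on the diagonal. Reading the off-diagonal entries as Dynkin edges (a single edge where a_ij = a_ji = -1; a double or triple edge where a_ij * a_ji = 2 or 3), the diagram is a chain of 6 nodes with a double edge at one end; the terminal node there is the unique short simple root (B_6). One simple-root ordering that puts it in standard form is (alpha_2, alpha_4, alpha_5, alpha_1, alpha_6, alpha_3). So the algebra is type B_6, i.e. so(13).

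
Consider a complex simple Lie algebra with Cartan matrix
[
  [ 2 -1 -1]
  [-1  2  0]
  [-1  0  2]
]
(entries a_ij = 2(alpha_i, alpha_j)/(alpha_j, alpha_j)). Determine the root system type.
The matrix has rank 3 with 2's on the diagonal. Reading the off-diagonal entries as Dynkin edges (a single edge where a_ij = a_ji = -1; a double or triple edge where a_ij * a_ji = 2 or 3), the diagram is a chain of 3 nodes with single edges (A_3). One simple-root ordering that puts it in standard form is (alpha_3, alpha_1, alpha_2). So the algebra is type A_3, i.e. sl(4).

A3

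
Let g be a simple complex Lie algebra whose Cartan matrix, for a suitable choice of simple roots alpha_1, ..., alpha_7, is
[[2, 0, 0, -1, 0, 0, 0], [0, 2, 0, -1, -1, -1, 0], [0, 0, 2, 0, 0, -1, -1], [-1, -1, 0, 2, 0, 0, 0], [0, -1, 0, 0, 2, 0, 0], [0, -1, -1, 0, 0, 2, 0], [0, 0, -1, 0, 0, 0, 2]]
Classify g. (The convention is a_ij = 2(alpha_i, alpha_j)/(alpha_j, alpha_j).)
type E_7

The matrix has rank 7 with 2's on the diagonal. Reading the off-diagonal entries as Dynkin edges (a single edge where a_ij = a_ji = -1; a double or triple edge where a_ij * a_ji = 2 or 3), the diagram is a chain of 6 nodes with one extra node attached to the third node from one end (E_7). One simple-root ordering that puts it in standard form is (alpha_1, alpha_5, alpha_4, alpha_2, alpha_6, alpha_3, alpha_7). So the algebra is type E_7.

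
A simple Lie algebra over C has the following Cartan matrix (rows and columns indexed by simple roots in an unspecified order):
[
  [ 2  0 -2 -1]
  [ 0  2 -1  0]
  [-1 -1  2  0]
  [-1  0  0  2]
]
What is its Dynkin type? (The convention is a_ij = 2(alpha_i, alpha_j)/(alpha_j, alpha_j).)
The matrix has rank 4 with 2's on the diagonal. Reading the off-diagonal entries as Dynkin edges (a single edge where a_ij = a_ji = -1; a double or triple edge where a_ij * a_ji = 2 or 3), the diagram is a chain of 4 nodes with a double edge between the middle two (F_4). One simple-root ordering that puts it in standard form is (alpha_4, alpha_1, alpha_3, alpha_2). So the algebra is type F_4.

F_4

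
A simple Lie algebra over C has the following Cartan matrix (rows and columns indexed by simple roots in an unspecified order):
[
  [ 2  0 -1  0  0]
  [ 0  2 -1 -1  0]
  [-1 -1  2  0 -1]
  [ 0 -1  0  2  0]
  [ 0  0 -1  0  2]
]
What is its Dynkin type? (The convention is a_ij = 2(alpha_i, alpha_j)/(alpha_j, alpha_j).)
The matrix has rank 5 with 2's on the diagonal. Reading the off-diagonal entries as Dynkin edges (a single edge where a_ij = a_ji = -1; a double or triple edge where a_ij * a_ji = 2 or 3), the diagram is a chain of 3 nodes with a fork of two nodes at one end (D_5). One simple-root ordering that puts it in standard form is (alpha_4, alpha_2, alpha_3, alpha_1, alpha_5). So the algebra is type D_5, i.e. so(10).

D5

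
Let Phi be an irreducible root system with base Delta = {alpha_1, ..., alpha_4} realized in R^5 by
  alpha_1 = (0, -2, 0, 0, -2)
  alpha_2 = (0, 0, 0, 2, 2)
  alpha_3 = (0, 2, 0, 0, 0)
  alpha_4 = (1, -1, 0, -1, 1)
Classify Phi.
F_4

Compute the Cartan integers a_ij = 2(alpha_i, alpha_j)/(alpha_j, alpha_j); the resulting 4x4 Cartan matrix is
[[2, -1, -2, 0], [-1, 2, 0, 0], [-1, 0, 2, -1], [0, 0, -1, 2]].
The roots have two lengths (squared-length ratio 2:1); the short ones are alpha_{3,4}. The associated Dynkin diagram is a chain of 4 nodes with a double edge between the middle two (F_4), so the type is F_4.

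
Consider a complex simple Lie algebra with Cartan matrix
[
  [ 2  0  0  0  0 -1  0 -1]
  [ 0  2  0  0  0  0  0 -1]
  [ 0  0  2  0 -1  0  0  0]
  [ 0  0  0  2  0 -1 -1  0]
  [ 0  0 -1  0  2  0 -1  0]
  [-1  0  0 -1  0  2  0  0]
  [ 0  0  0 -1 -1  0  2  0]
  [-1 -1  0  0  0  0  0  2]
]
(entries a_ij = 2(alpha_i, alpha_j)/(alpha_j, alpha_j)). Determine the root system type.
A8

The matrix has rank 8 with 2's on the diagonal. Reading the off-diagonal entries as Dynkin edges (a single edge where a_ij = a_ji = -1; a double or triple edge where a_ij * a_ji = 2 or 3), the diagram is a chain of 8 nodes with single edges (A_8). One simple-root ordering that puts it in standard form is (alpha_3, alpha_5, alpha_7, alpha_4, alpha_6, alpha_1, alpha_8, alpha_2). So the algebra is type A_8, i.e. sl(9).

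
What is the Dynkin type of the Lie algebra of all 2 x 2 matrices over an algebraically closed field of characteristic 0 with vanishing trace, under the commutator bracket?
A1

This is sl(2), which has dimension 2^2 - 1 = 3 and rank 2 - 1 = 1 (a Cartan subalgebra is the diagonal traceless matrices). In the classification of classical Lie algebras, the special linear algebra sl(n+1) has type A_n; here n = 1, so the Dynkin diagram is a chain of 1 nodes with single edges (A_1). Hence the type is A_1.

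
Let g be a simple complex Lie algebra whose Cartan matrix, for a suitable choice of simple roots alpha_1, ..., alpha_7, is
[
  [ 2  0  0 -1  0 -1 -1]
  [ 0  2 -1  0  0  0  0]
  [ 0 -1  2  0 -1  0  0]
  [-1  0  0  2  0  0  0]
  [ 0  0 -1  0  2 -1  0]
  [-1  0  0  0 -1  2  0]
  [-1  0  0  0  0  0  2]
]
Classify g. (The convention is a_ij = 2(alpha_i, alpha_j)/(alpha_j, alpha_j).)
D_7 (so(14))

The matrix has rank 7 with 2's on the diagonal. Reading the off-diagonal entries as Dynkin edges (a single edge where a_ij = a_ji = -1; a double or triple edge where a_ij * a_ji = 2 or 3), the diagram is a chain of 5 nodes with a fork of two nodes at one end (D_7). One simple-root ordering that puts it in standard form is (alpha_2, alpha_3, alpha_5, alpha_6, alpha_1, alpha_7, alpha_4). So the algebra is type D_7, i.e. so(14).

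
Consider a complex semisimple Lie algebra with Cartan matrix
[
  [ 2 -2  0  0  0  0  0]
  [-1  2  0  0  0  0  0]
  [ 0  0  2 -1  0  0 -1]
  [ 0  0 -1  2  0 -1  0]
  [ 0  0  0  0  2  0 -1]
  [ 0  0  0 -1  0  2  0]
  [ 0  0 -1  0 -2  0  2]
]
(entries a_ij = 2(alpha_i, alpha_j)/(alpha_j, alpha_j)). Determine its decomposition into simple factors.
type B_2 ⊕ type B_5

The diagram associated to this matrix has two connected components: the simple roots {alpha_1, alpha_2} form a chain of 2 nodes with a double edge at one end; the terminal node there is the unique short simple root (B_2), and {alpha_3, alpha_4, alpha_5, alpha_6, alpha_7} form a chain of 5 nodes with a double edge at one end; the terminal node there is the unique short simple root (B_5). A semisimple Lie algebra decomposes uniquely as the direct sum of simple ideals, one per connected component of its Dynkin diagram, so g ≅ B_2 ⊕ B_5 (dimension 10 + 55 = 65).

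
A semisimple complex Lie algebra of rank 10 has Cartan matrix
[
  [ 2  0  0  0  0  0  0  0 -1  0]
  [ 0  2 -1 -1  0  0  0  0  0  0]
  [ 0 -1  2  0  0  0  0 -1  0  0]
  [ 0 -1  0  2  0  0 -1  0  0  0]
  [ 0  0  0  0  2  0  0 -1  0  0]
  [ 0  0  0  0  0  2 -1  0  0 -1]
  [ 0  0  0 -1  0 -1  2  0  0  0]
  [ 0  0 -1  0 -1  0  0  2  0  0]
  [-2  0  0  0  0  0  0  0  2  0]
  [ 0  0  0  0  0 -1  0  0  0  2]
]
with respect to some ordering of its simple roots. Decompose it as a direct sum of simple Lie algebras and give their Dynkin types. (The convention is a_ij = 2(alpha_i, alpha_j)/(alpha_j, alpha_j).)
The diagram associated to this matrix has two connected components: the simple roots {alpha_2, alpha_3, alpha_4, alpha_5, alpha_6, alpha_7, alpha_8, alpha_10} form a chain of 8 nodes with single edges (A_8), and {alpha_1, alpha_9} form a chain of 2 nodes with a double edge at one end; the terminal node there is the unique short simple root (B_2). A semisimple Lie algebra decomposes uniquely as the direct sum of simple ideals, one per connected component of its Dynkin diagram, so g ≅ A_8 ⊕ B_2 (dimension 80 + 10 = 90).

A_8 (sl(9)) + B_2 (so(5))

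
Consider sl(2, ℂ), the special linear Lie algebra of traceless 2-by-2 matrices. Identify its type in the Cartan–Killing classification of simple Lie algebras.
This is sl(2), which has dimension 2^2 - 1 = 3 and rank 2 - 1 = 1 (a Cartan subalgebra is the diagonal traceless matrices). In the classification of classical Lie algebras, the special linear algebra sl(n+1) has type A_n; here n = 1, so the Dynkin diagram is a chain of 1 nodes with single edges (A_1). Hence the type is A_1.

A1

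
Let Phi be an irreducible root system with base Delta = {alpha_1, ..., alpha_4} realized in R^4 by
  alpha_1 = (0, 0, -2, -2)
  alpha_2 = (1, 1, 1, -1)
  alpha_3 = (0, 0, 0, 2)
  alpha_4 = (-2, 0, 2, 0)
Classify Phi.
F_4

Compute the Cartan integers a_ij = 2(alpha_i, alpha_j)/(alpha_j, alpha_j); the resulting 4x4 Cartan matrix is
[[2, 0, -2, -1], [0, 2, -1, 0], [-1, -1, 2, 0], [-1, 0, 0, 2]].
The roots have two lengths (squared-length ratio 2:1); the short ones are alpha_{2,3}. The associated Dynkin diagram is a chain of 4 nodes with a double edge between the middle two (F_4), so the type is F_4.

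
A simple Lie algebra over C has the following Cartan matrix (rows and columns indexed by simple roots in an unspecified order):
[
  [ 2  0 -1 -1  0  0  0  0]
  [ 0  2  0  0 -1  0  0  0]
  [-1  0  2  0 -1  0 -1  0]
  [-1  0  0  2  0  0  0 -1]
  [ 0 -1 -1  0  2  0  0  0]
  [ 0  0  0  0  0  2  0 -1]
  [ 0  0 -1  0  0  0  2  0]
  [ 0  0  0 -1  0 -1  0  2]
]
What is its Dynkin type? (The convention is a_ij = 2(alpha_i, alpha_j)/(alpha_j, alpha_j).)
The matrix has rank 8 with 2's on the diagonal. Reading the off-diagonal entries as Dynkin edges (a single edge where a_ij = a_ji = -1; a double or triple edge where a_ij * a_ji = 2 or 3), the diagram is a chain of 7 nodes with one extra node attached to the third node from one end (E_8). One simple-root ordering that puts it in standard form is (alpha_2, alpha_7, alpha_5, alpha_3, alpha_1, alpha_4, alpha_8, alpha_6). So the algebra is type E_8.

E8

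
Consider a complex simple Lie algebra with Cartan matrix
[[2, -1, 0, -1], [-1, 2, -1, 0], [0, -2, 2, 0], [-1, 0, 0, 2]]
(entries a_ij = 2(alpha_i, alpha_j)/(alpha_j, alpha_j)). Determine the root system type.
C_4

The matrix has rank 4 with 2's on the diagonal. Reading the off-diagonal entries as Dynkin edges (a single edge where a_ij = a_ji = -1; a double or triple edge where a_ij * a_ji = 2 or 3), the diagram is a chain of 4 nodes with a double edge at one end; the terminal node there is the unique long simple root (C_4). One simple-root ordering that puts it in standard form is (alpha_4, alpha_1, alpha_2, alpha_3). So the algebra is type C_4, i.e. sp(8).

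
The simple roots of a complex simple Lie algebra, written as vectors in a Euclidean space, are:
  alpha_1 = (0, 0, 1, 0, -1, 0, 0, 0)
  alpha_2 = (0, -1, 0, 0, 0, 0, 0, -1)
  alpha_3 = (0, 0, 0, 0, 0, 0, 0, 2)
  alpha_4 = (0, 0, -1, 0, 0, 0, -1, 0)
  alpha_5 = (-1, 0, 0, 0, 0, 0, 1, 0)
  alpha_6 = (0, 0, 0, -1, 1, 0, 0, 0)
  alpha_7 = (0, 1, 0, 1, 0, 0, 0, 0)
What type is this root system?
type C_7

Compute the Cartan integers a_ij = 2(alpha_i, alpha_j)/(alpha_j, alpha_j); the resulting 7x7 Cartan matrix is
[[2, 0, 0, -1, 0, -1, 0], [0, 2, -1, 0, 0, 0, -1], [0, -2, 2, 0, 0, 0, 0], [-1, 0, 0, 2, -1, 0, 0], [0, 0, 0, -1, 2, 0, 0], [-1, 0, 0, 0, 0, 2, -1], [0, -1, 0, 0, 0, -1, 2]].
The roots have two lengths (squared-length ratio 2:1); the short ones are alpha_{1,2,4,5,6,7}. The associated Dynkin diagram is a chain of 7 nodes with a double edge at one end; the terminal node there is the unique long simple root (C_7), so the type is C_7 (the algebra sp(14)).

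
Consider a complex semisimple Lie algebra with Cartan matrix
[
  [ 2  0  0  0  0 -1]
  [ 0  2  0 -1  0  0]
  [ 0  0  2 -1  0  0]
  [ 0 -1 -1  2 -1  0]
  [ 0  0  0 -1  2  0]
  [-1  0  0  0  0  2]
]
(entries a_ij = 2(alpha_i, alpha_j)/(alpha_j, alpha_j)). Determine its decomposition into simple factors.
type A_2 + type D_4

The diagram associated to this matrix has two connected components: the simple roots {alpha_1, alpha_6} form a chain of 2 nodes with single edges (A_2), and {alpha_2, alpha_3, alpha_4, alpha_5} form a chain of 2 nodes with a fork of two nodes at one end (D_4). A semisimple Lie algebra decomposes uniquely as the direct sum of simple ideals, one per connected component of its Dynkin diagram, so g ≅ A_2 ⊕ D_4 (dimension 8 + 28 = 36).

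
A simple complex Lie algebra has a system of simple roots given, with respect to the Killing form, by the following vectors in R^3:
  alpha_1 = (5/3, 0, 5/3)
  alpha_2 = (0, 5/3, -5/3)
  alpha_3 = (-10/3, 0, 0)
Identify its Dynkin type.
C_3

Compute the Cartan integers a_ij = 2(alpha_i, alpha_j)/(alpha_j, alpha_j); the resulting 3x3 Cartan matrix is
[[2, -1, -1], [-1, 2, 0], [-2, 0, 2]].
The roots have two lengths (squared-length ratio 2:1); the short ones are alpha_{1,2}. The associated Dynkin diagram is a chain of 3 nodes with a double edge at one end; the terminal node there is the unique long simple root (C_3), so the type is C_3 (the algebra sp(6)).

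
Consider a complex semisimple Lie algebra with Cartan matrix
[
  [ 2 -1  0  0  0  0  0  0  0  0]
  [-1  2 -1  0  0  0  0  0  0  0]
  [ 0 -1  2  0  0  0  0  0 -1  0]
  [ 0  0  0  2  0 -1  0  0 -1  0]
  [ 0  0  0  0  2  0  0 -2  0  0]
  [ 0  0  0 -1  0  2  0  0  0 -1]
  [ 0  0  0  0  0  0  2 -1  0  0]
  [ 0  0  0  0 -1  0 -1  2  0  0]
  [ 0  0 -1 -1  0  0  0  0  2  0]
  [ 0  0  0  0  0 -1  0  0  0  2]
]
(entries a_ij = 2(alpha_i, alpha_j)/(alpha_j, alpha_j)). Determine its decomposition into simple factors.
type A_7 ⊕ type C_3

The diagram associated to this matrix has two connected components: the simple roots {alpha_1, alpha_2, alpha_3, alpha_4, alpha_6, alpha_9, alpha_10} form a chain of 7 nodes with single edges (A_7), and {alpha_5, alpha_7, alpha_8} form a chain of 3 nodes with a double edge at one end; the terminal node there is the unique long simple root (C_3). A semisimple Lie algebra decomposes uniquely as the direct sum of simple ideals, one per connected component of its Dynkin diagram, so g ≅ A_7 ⊕ C_3 (dimension 63 + 21 = 84).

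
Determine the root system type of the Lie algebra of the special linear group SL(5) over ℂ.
A_4 (sl(5))

This is sl(5), which has dimension 5^2 - 1 = 24 and rank 5 - 1 = 4 (a Cartan subalgebra is the diagonal traceless matrices). In the classification of classical Lie algebras, the special linear algebra sl(n+1) has type A_n; here n = 4, so the Dynkin diagram is a chain of 4 nodes with single edges (A_4). Hence the type is A_4.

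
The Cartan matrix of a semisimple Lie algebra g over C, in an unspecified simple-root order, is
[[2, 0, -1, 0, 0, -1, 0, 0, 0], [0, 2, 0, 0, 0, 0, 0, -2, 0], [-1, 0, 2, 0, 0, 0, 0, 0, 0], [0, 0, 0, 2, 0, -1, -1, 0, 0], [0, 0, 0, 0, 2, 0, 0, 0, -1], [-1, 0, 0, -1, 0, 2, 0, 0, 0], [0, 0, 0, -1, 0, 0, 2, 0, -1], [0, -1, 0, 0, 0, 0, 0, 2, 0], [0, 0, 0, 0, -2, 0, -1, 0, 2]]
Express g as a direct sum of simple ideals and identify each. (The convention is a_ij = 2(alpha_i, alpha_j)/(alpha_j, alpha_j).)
The diagram associated to this matrix has two connected components: the simple roots {alpha_2, alpha_8} form a chain of 2 nodes with a double edge at one end; the terminal node there is the unique short simple root (B_2), and {alpha_1, alpha_3, alpha_4, alpha_5, alpha_6, alpha_7, alpha_9} form a chain of 7 nodes with a double edge at one end; the terminal node there is the unique short simple root (B_7). A semisimple Lie algebra decomposes uniquely as the direct sum of simple ideals, one per connected component of its Dynkin diagram, so g ≅ B_2 ⊕ B_7 (dimension 10 + 105 = 115).

B2 + B7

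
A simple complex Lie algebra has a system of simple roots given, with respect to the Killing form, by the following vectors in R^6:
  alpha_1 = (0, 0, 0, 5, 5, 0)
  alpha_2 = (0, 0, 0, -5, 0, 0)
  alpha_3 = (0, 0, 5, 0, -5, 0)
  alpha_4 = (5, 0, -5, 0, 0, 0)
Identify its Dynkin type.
type B_4

Compute the Cartan integers a_ij = 2(alpha_i, alpha_j)/(alpha_j, alpha_j); the resulting 4x4 Cartan matrix is
[[2, -2, -1, 0], [-1, 2, 0, 0], [-1, 0, 2, -1], [0, 0, -1, 2]].
The roots have two lengths (squared-length ratio 2:1); the short ones are alpha_{2}. The associated Dynkin diagram is a chain of 4 nodes with a double edge at one end; the terminal node there is the unique short simple root (B_4), so the type is B_4 (the algebra so(9)).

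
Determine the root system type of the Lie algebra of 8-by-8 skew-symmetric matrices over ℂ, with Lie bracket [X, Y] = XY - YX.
This is so(8) with 8 even, which has dimension 8(8-1)/2 = 28 and rank 8/2 = 4. In the classification of classical Lie algebras, the orthogonal algebra so(2n) in an even number of variables has type D_n; here n = 4, so the Dynkin diagram is a chain of 2 nodes with a fork of two nodes at one end (D_4). Hence the type is D_4.

D4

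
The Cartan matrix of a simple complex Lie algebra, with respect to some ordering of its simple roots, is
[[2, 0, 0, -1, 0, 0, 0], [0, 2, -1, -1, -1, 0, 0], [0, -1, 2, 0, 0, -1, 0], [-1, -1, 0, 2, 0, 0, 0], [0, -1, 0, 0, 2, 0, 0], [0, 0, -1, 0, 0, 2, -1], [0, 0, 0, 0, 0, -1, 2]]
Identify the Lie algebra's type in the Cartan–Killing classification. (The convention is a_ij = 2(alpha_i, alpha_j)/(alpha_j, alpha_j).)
The matrix has rank 7 with 2's on the diagonal. Reading the off-diagonal entries as Dynkin edges (a single edge where a_ij = a_ji = -1; a double or triple edge where a_ij * a_ji = 2 or 3), the diagram is a chain of 6 nodes with one extra node attached to the third node from one end (E_7). One simple-root ordering that puts it in standard form is (alpha_1, alpha_5, alpha_4, alpha_2, alpha_3, alpha_6, alpha_7). So the algebra is type E_7.

E_7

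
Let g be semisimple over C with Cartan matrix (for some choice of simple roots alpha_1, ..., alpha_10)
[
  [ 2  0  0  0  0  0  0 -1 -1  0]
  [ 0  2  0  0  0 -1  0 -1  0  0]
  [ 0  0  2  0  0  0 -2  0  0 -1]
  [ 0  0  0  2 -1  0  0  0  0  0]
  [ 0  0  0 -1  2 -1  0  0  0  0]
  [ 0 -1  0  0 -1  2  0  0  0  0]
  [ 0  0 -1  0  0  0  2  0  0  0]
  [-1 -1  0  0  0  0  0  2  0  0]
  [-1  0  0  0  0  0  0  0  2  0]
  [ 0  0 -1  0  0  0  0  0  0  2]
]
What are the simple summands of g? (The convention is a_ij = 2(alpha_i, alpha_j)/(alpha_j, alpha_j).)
A_7 ⊕ B_3

The diagram associated to this matrix has two connected components: the simple roots {alpha_1, alpha_2, alpha_4, alpha_5, alpha_6, alpha_8, alpha_9} form a chain of 7 nodes with single edges (A_7), and {alpha_3, alpha_7, alpha_10} form a chain of 3 nodes with a double edge at one end; the terminal node there is the unique short simple root (B_3). A semisimple Lie algebra decomposes uniquely as the direct sum of simple ideals, one per connected component of its Dynkin diagram, so g ≅ A_7 ⊕ B_3 (dimension 63 + 21 = 84).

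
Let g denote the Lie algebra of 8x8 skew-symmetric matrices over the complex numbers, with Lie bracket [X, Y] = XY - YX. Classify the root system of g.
type D_4

This is so(8) with 8 even, which has dimension 8(8-1)/2 = 28 and rank 8/2 = 4. In the classification of classical Lie algebras, the orthogonal algebra so(2n) in an even number of variables has type D_n; here n = 4, so the Dynkin diagram is a chain of 2 nodes with a fork of two nodes at one end (D_4). Hence the type is D_4.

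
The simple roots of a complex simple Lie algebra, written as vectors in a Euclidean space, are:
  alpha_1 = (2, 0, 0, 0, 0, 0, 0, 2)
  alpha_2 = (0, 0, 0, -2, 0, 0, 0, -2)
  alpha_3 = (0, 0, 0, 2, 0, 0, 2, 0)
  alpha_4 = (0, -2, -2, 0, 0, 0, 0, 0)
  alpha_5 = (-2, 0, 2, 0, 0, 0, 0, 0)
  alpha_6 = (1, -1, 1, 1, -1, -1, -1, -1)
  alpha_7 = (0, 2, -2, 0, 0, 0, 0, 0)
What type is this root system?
Compute the Cartan integers a_ij = 2(alpha_i, alpha_j)/(alpha_j, alpha_j); the resulting 7x7 Cartan matrix is
[[2, -1, 0, 0, -1, 0, 0], [-1, 2, -1, 0, 0, 0, 0], [0, -1, 2, 0, 0, 0, 0], [0, 0, 0, 2, -1, 0, 0], [-1, 0, 0, -1, 2, 0, -1], [0, 0, 0, 0, 0, 2, -1], [0, 0, 0, 0, -1, -1, 2]].
All simple roots have the same length, so the diagram is simply laced. The associated Dynkin diagram is a chain of 6 nodes with one extra node attached to the third node from one end (E_7), so the type is E_7.

type E_7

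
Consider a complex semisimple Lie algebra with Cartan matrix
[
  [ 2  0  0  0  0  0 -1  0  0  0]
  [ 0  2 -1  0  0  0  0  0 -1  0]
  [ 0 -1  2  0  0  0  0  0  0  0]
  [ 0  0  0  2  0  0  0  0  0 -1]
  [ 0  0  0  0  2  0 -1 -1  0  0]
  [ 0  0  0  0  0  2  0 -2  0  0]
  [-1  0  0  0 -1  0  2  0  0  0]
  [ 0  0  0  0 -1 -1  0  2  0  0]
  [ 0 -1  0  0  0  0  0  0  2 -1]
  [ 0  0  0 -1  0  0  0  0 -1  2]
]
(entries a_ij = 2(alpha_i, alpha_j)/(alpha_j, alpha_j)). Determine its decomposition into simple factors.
type A_5 + type C_5

The diagram associated to this matrix has two connected components: the simple roots {alpha_2, alpha_3, alpha_4, alpha_9, alpha_10} form a chain of 5 nodes with single edges (A_5), and {alpha_1, alpha_5, alpha_6, alpha_7, alpha_8} form a chain of 5 nodes with a double edge at one end; the terminal node there is the unique long simple root (C_5). A semisimple Lie algebra decomposes uniquely as the direct sum of simple ideals, one per connected component of its Dynkin diagram, so g ≅ A_5 ⊕ C_5 (dimension 35 + 55 = 90).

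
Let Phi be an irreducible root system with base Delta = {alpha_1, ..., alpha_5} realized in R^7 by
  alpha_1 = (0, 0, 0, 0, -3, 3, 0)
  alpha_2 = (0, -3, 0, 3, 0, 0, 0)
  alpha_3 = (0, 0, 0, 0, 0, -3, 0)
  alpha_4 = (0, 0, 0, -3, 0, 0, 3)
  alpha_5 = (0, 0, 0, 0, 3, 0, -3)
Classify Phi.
type B_5

Compute the Cartan integers a_ij = 2(alpha_i, alpha_j)/(alpha_j, alpha_j); the resulting 5x5 Cartan matrix is
[[2, 0, -2, 0, -1], [0, 2, 0, -1, 0], [-1, 0, 2, 0, 0], [0, -1, 0, 2, -1], [-1, 0, 0, -1, 2]].
The roots have two lengths (squared-length ratio 2:1); the short ones are alpha_{3}. The associated Dynkin diagram is a chain of 5 nodes with a double edge at one end; the terminal node there is the unique short simple root (B_5), so the type is B_5 (the algebra so(11)).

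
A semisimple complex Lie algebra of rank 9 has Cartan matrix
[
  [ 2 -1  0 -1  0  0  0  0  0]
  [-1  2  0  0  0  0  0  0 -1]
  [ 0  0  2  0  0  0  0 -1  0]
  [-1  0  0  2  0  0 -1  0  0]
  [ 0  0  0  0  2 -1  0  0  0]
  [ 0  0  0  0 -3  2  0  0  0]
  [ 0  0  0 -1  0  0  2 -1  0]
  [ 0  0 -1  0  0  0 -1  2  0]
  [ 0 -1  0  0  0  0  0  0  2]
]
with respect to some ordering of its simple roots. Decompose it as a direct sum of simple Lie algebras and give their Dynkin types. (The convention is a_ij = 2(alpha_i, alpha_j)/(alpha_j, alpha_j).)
A_7 ⊕ G_2

The diagram associated to this matrix has two connected components: the simple roots {alpha_1, alpha_2, alpha_3, alpha_4, alpha_7, alpha_8, alpha_9} form a chain of 7 nodes with single edges (A_7), and {alpha_5, alpha_6} form two nodes joined by a triple edge (G_2). A semisimple Lie algebra decomposes uniquely as the direct sum of simple ideals, one per connected component of its Dynkin diagram, so g ≅ A_7 ⊕ G_2 (dimension 63 + 14 = 77).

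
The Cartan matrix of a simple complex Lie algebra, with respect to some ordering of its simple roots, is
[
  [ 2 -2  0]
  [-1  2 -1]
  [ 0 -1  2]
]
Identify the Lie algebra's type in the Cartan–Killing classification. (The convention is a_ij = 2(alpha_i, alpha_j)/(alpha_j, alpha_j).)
The matrix has rank 3 with 2's on the diagonal. Reading the off-diagonal entries as Dynkin edges (a single edge where a_ij = a_ji = -1; a double or triple edge where a_ij * a_ji = 2 or 3), the diagram is a chain of 3 nodes with a double edge at one end; the terminal node there is the unique long simple root (C_3). One simple-root ordering that puts it in standard form is (alpha_3, alpha_2, alpha_1). So the algebra is type C_3, i.e. sp(6).

type C_3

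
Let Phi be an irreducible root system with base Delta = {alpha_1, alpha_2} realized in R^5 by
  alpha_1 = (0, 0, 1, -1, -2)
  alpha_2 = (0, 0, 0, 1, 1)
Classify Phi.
G_2

Compute the Cartan integers a_ij = 2(alpha_i, alpha_j)/(alpha_j, alpha_j); the resulting 2x2 Cartan matrix is
[[2, -3], [-1, 2]].
The roots have two lengths (squared-length ratio 3:1); the short ones are alpha_{2}. The associated Dynkin diagram is two nodes joined by a triple edge (G_2), so the type is G_2.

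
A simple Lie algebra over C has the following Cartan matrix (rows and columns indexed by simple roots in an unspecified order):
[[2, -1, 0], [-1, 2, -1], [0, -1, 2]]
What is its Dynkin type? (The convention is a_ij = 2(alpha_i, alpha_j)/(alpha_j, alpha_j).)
type A_3

The matrix has rank 3 with 2's on the diagonal. Reading the off-diagonal entries as Dynkin edges (a single edge where a_ij = a_ji = -1; a double or triple edge where a_ij * a_ji = 2 or 3), the diagram is a chain of 3 nodes with single edges (A_3). One simple-root ordering that puts it in standard form is (alpha_3, alpha_2, alpha_1). So the algebra is type A_3, i.e. sl(4).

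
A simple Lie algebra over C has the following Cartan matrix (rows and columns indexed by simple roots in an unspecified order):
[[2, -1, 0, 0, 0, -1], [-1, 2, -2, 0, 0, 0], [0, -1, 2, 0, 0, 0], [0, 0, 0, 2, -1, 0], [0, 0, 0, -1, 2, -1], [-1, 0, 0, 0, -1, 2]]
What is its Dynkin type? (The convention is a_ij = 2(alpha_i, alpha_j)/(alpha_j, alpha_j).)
B6

The matrix has rank 6 with 2's on the diagonal. Reading the off-diagonal entries as Dynkin edges (a single edge where a_ij = a_ji = -1; a double or triple edge where a_ij * a_ji = 2 or 3), the diagram is a chain of 6 nodes with a double edge at one end; the terminal node there is the unique short simple root (B_6). One simple-root ordering that puts it in standard form is (alpha_4, alpha_5, alpha_6, alpha_1, alpha_2, alpha_3). So the algebra is type B_6, i.e. so(13).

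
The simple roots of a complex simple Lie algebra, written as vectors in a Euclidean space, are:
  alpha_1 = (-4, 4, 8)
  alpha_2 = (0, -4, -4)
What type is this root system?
Compute the Cartan integers a_ij = 2(alpha_i, alpha_j)/(alpha_j, alpha_j); the resulting 2x2 Cartan matrix is
[[2, -3], [-1, 2]].
The roots have two lengths (squared-length ratio 3:1); the short ones are alpha_{2}. The associated Dynkin diagram is two nodes joined by a triple edge (G_2), so the type is G_2.

G_2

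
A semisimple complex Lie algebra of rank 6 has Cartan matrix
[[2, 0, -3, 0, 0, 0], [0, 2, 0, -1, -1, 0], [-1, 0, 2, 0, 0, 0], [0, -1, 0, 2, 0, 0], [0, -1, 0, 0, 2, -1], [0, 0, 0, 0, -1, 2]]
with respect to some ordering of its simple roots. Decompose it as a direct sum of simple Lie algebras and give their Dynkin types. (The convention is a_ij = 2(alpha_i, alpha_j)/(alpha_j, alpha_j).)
The diagram associated to this matrix has two connected components: the simple roots {alpha_2, alpha_4, alpha_5, alpha_6} form a chain of 4 nodes with single edges (A_4), and {alpha_1, alpha_3} form two nodes joined by a triple edge (G_2). A semisimple Lie algebra decomposes uniquely as the direct sum of simple ideals, one per connected component of its Dynkin diagram, so g ≅ A_4 ⊕ G_2 (dimension 24 + 14 = 38).

type A_4 ⊕ type G_2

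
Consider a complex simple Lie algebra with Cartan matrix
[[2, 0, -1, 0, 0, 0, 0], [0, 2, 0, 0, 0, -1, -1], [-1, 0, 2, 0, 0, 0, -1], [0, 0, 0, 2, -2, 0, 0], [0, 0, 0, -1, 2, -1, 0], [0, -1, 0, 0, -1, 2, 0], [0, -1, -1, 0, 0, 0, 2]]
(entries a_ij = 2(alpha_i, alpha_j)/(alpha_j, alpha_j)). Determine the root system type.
The matrix has rank 7 with 2's on the diagonal. Reading the off-diagonal entries as Dynkin edges (a single edge where a_ij = a_ji = -1; a double or triple edge where a_ij * a_ji = 2 or 3), the diagram is a chain of 7 nodes with a double edge at one end; the terminal node there is the unique long simple root (C_7). One simple-root ordering that puts it in standard form is (alpha_1, alpha_3, alpha_7, alpha_2, alpha_6, alpha_5, alpha_4). So the algebra is type C_7, i.e. sp(14).

C_7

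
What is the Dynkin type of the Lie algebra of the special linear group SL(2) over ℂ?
This is sl(2), which has dimension 2^2 - 1 = 3 and rank 2 - 1 = 1 (a Cartan subalgebra is the diagonal traceless matrices). In the classification of classical Lie algebras, the special linear algebra sl(n+1) has type A_n; here n = 1, so the Dynkin diagram is a chain of 1 nodes with single edges (A_1). Hence the type is A_1.

A_1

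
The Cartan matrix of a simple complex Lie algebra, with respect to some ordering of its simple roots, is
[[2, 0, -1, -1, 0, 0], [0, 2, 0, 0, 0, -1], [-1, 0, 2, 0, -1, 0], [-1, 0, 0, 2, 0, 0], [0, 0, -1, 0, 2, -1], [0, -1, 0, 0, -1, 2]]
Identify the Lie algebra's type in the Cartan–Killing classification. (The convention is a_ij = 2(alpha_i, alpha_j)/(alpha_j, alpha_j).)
The matrix has rank 6 with 2's on the diagonal. Reading the off-diagonal entries as Dynkin edges (a single edge where a_ij = a_ji = -1; a double or triple edge where a_ij * a_ji = 2 or 3), the diagram is a chain of 6 nodes with single edges (A_6). One simple-root ordering that puts it in standard form is (alpha_4, alpha_1, alpha_3, alpha_5, alpha_6, alpha_2). So the algebra is type A_6, i.e. sl(7).

A_6 (sl(7))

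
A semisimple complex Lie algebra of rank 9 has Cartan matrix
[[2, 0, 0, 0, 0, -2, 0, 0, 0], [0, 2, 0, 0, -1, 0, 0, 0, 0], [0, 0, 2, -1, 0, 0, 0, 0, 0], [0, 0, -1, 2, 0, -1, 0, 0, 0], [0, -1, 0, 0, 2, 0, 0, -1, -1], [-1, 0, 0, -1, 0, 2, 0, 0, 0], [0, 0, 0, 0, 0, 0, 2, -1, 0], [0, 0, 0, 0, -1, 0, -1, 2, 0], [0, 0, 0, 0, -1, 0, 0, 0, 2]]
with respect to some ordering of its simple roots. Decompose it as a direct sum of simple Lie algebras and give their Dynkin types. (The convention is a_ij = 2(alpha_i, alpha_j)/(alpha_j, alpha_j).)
C_4 (sp(8)) ⊕ D_5 (so(10))

The diagram associated to this matrix has two connected components: the simple roots {alpha_1, alpha_3, alpha_4, alpha_6} form a chain of 4 nodes with a double edge at one end; the terminal node there is the unique long simple root (C_4), and {alpha_2, alpha_5, alpha_7, alpha_8, alpha_9} form a chain of 3 nodes with a fork of two nodes at one end (D_5). A semisimple Lie algebra decomposes uniquely as the direct sum of simple ideals, one per connected component of its Dynkin diagram, so g ≅ C_4 ⊕ D_5 (dimension 36 + 45 = 81).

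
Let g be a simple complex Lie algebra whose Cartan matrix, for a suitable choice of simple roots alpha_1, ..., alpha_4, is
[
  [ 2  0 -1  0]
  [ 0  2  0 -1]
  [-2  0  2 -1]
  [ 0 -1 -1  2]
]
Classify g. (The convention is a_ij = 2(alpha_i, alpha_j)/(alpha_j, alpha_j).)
type B_4

The matrix has rank 4 with 2's on the diagonal. Reading the off-diagonal entries as Dynkin edges (a single edge where a_ij = a_ji = -1; a double or triple edge where a_ij * a_ji = 2 or 3), the diagram is a chain of 4 nodes with a double edge at one end; the terminal node there is the unique short simple root (B_4). One simple-root ordering that puts it in standard form is (alpha_2, alpha_4, alpha_3, alpha_1). So the algebra is type B_4, i.e. so(9).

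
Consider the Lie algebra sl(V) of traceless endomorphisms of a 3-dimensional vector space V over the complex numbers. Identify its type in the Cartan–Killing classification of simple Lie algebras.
This is sl(3), which has dimension 3^2 - 1 = 8 and rank 3 - 1 = 2 (a Cartan subalgebra is the diagonal traceless matrices). In the classification of classical Lie algebras, the special linear algebra sl(n+1) has type A_n; here n = 2, so the Dynkin diagram is a chain of 2 nodes with single edges (A_2). Hence the type is A_2.

A_2 (sl(3))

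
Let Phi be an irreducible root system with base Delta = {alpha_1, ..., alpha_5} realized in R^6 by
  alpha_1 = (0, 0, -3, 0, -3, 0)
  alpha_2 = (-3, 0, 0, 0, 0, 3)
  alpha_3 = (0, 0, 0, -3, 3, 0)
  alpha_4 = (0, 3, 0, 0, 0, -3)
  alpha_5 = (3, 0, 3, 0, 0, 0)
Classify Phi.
Compute the Cartan integers a_ij = 2(alpha_i, alpha_j)/(alpha_j, alpha_j); the resulting 5x5 Cartan matrix is
[[2, 0, -1, 0, -1], [0, 2, 0, -1, -1], [-1, 0, 2, 0, 0], [0, -1, 0, 2, 0], [-1, -1, 0, 0, 2]].
All simple roots have the same length, so the diagram is simply laced. The associated Dynkin diagram is a chain of 5 nodes with single edges (A_5), so the type is A_5 (the algebra sl(6)).

type A_5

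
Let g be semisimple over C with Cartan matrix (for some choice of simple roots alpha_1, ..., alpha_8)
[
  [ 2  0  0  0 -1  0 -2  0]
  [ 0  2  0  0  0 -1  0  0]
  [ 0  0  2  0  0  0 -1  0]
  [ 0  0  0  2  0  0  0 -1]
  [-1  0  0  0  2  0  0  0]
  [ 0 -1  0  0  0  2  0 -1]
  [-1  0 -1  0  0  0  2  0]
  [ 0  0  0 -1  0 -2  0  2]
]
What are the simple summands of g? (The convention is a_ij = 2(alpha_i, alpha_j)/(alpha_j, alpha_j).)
type F_4 ⊕ type F_4

The diagram associated to this matrix has two connected components: the simple roots {alpha_2, alpha_4, alpha_6, alpha_8} form a chain of 4 nodes with a double edge between the middle two (F_4), and {alpha_1, alpha_3, alpha_5, alpha_7} form a chain of 4 nodes with a double edge between the middle two (F_4). A semisimple Lie algebra decomposes uniquely as the direct sum of simple ideals, one per connected component of its Dynkin diagram, so g ≅ F_4 ⊕ F_4 (dimension 52 + 52 = 104).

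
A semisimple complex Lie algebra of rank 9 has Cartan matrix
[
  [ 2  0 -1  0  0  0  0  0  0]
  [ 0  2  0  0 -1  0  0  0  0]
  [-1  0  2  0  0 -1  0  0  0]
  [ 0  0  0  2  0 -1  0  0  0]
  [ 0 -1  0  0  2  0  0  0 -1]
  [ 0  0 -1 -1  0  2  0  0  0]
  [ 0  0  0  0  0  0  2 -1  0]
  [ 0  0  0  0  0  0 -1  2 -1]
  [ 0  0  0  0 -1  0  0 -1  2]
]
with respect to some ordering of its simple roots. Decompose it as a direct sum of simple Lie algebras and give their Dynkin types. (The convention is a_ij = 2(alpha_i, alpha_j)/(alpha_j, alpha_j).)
A_4 ⊕ A_5

The diagram associated to this matrix has two connected components: the simple roots {alpha_1, alpha_3, alpha_4, alpha_6} form a chain of 4 nodes with single edges (A_4), and {alpha_2, alpha_5, alpha_7, alpha_8, alpha_9} form a chain of 5 nodes with single edges (A_5). A semisimple Lie algebra decomposes uniquely as the direct sum of simple ideals, one per connected component of its Dynkin diagram, so g ≅ A_4 ⊕ A_5 (dimension 24 + 35 = 59).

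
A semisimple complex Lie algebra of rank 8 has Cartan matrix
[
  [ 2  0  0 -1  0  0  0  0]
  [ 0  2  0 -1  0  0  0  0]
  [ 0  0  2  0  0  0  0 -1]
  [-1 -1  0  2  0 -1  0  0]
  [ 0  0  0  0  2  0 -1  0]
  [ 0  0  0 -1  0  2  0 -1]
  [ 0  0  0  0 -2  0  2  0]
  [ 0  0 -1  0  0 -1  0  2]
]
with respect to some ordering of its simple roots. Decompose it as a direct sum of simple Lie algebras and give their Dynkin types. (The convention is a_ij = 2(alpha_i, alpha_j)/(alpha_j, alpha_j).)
type B_2 ⊕ type D_6

The diagram associated to this matrix has two connected components: the simple roots {alpha_5, alpha_7} form a chain of 2 nodes with a double edge at one end; the terminal node there is the unique short simple root (B_2), and {alpha_1, alpha_2, alpha_3, alpha_4, alpha_6, alpha_8} form a chain of 4 nodes with a fork of two nodes at one end (D_6). A semisimple Lie algebra decomposes uniquely as the direct sum of simple ideals, one per connected component of its Dynkin diagram, so g ≅ B_2 ⊕ D_6 (dimension 10 + 66 = 76).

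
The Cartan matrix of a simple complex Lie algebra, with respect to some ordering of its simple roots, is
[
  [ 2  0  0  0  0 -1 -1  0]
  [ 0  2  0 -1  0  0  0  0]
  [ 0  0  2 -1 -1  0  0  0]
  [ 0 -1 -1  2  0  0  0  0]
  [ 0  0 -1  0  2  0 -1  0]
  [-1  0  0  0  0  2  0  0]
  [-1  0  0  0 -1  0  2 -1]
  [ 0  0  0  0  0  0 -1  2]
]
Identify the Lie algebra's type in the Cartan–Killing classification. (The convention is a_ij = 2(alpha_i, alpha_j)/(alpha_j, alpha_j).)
The matrix has rank 8 with 2's on the diagonal. Reading the off-diagonal entries as Dynkin edges (a single edge where a_ij = a_ji = -1; a double or triple edge where a_ij * a_ji = 2 or 3), the diagram is a chain of 7 nodes with one extra node attached to the third node from one end (E_8). One simple-root ordering that puts it in standard form is (alpha_6, alpha_8, alpha_1, alpha_7, alpha_5, alpha_3, alpha_4, alpha_2). So the algebra is type E_8.

type E_8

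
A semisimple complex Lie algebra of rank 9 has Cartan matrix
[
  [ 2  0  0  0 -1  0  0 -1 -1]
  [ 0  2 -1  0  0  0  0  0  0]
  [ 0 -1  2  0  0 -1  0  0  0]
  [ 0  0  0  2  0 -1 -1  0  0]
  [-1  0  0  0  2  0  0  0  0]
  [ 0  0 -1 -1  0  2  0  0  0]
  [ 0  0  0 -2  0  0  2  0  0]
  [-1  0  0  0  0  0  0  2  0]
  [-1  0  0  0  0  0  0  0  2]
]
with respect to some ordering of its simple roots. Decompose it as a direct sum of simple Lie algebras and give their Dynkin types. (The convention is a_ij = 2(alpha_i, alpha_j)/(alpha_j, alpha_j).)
The diagram associated to this matrix has two connected components: the simple roots {alpha_2, alpha_3, alpha_4, alpha_6, alpha_7} form a chain of 5 nodes with a double edge at one end; the terminal node there is the unique long simple root (C_5), and {alpha_1, alpha_5, alpha_8, alpha_9} form a chain of 2 nodes with a fork of two nodes at one end (D_4). A semisimple Lie algebra decomposes uniquely as the direct sum of simple ideals, one per connected component of its Dynkin diagram, so g ≅ C_5 ⊕ D_4 (dimension 55 + 28 = 83).

C_5 (sp(10)) + D_4 (so(8))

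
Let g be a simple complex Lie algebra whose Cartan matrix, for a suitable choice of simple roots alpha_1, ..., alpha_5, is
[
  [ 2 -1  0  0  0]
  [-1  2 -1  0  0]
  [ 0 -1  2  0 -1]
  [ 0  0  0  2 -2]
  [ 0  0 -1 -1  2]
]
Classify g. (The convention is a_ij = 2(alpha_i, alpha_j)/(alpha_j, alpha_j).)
The matrix has rank 5 with 2's on the diagonal. Reading the off-diagonal entries as Dynkin edges (a single edge where a_ij = a_ji = -1; a double or triple edge where a_ij * a_ji = 2 or 3), the diagram is a chain of 5 nodes with a double edge at one end; the terminal node there is the unique long simple root (C_5). One simple-root ordering that puts it in standard form is (alpha_1, alpha_2, alpha_3, alpha_5, alpha_4). So the algebra is type C_5, i.e. sp(10).

C_5 (sp(10))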